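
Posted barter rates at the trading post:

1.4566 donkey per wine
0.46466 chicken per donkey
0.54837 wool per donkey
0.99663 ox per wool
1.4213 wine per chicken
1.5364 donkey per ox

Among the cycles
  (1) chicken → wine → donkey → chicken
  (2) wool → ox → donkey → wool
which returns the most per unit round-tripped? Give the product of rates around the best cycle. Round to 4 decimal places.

(1) 1.4213 × 1.4566 × 0.46466 = 0.96197
(2) 0.99663 × 1.5364 × 0.54837 = 0.83968
Highest is cycle (1) at 0.9620 (≤1, no arbitrage).

0.9620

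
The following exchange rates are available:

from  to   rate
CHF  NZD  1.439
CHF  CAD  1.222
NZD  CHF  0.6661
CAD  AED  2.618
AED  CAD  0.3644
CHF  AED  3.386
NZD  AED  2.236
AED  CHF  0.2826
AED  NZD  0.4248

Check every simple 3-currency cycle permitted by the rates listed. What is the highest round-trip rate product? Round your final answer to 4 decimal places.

CHF→AED→NZD→CHF: 3.386 × 0.4248 × 0.6661 = 0.95810
CHF→NZD→AED→CHF: 1.439 × 2.236 × 0.2826 = 0.90929
CHF→CAD→AED→CHF: 1.222 × 2.618 × 0.2826 = 0.90409
Maximum is CHF→AED→NZD→CHF at 0.9581; no arbitrage — every cycle loses value.

0.9581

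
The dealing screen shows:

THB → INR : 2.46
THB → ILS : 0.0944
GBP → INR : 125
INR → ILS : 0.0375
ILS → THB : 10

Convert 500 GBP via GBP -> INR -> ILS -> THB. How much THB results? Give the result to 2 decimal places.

23437.50

500 GBP × 125 = 62500 INR
62500 INR × 0.0375 = 2343.75 ILS
2343.75 ILS × 10 = 23437.5 THB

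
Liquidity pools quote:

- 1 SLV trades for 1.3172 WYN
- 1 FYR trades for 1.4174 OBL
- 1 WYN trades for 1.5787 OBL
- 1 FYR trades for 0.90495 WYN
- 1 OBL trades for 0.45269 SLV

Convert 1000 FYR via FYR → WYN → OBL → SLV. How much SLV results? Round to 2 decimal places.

1000 FYR × 0.90495 = 904.95 WYN
904.95 WYN × 1.5787 = 1428.644565 OBL
1428.644565 OBL × 0.45269 = 646.73310812985 SLV

646.73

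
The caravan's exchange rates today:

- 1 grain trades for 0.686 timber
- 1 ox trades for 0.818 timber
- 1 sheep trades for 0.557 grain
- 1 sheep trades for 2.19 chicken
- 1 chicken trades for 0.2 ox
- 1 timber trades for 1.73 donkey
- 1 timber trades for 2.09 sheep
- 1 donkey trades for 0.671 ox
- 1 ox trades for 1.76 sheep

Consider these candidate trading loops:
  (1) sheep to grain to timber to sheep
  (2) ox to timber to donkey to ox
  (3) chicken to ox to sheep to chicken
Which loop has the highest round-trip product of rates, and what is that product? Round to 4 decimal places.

(1) 0.557 × 0.686 × 2.09 = 0.79859
(2) 0.818 × 1.73 × 0.671 = 0.94956
(3) 0.2 × 1.76 × 2.19 = 0.77088
Highest is cycle (2) at 0.9496 (≤1, no arbitrage).

0.9496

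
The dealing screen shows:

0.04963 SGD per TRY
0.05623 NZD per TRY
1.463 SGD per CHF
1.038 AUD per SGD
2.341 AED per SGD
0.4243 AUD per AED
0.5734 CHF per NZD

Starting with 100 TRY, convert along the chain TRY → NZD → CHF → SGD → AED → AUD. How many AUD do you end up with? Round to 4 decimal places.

100 TRY × 0.05623 = 5.623 NZD
5.623 NZD × 0.5734 = 3.2242282 CHF
3.2242282 CHF × 1.463 = 4.7170458566 SGD
4.7170458566 SGD × 2.341 = 11.0426043503006 AED
11.0426043503006 AED × 0.4243 = 4.68537702583254458 AUD

4.6854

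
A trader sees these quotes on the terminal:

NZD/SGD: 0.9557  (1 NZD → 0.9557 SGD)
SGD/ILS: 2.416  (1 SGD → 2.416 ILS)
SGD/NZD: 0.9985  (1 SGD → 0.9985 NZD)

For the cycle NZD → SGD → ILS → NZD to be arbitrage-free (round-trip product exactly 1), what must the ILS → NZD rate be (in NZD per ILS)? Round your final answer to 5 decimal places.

0.43309

Known legs of the cycle: 0.9557 × 2.416 = 2.3089712
For no arbitrage the full-cycle product must be 1, so the missing rate is 1 / 2.3089712 ≈ 0.4330933.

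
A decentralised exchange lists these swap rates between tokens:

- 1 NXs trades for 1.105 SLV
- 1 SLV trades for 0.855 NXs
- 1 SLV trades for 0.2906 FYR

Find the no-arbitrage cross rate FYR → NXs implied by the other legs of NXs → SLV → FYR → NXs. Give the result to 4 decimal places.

3.1142

Known legs of the cycle: 1.105 × 0.2906 = 0.321113
For no arbitrage the full-cycle product must be 1, so the missing rate is 1 / 0.321113 ≈ 3.114169.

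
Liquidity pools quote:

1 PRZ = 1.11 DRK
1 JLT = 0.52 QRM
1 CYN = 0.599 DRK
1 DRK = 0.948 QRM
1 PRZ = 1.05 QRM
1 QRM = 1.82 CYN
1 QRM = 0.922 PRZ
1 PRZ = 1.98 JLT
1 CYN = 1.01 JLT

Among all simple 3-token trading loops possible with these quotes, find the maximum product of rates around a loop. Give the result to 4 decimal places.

DRK→QRM→CYN→DRK: 0.948 × 1.82 × 0.599 = 1.03349
DRK→QRM→PRZ→DRK: 0.948 × 0.922 × 1.11 = 0.97020
JLT→QRM→CYN→JLT: 0.52 × 1.82 × 1.01 = 0.95586
JLT→QRM→PRZ→JLT: 0.52 × 0.922 × 1.98 = 0.94929
Maximum is DRK→QRM→CYN→DRK at 1.0335; arbitrage exists.

1.0335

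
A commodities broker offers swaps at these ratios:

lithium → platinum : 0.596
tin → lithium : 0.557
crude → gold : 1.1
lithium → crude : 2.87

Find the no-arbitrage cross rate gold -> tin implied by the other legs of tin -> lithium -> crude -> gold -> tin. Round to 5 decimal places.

Known legs of the cycle: 0.557 × 2.87 × 1.1 = 1.758449
For no arbitrage the full-cycle product must be 1, so the missing rate is 1 / 1.758449 ≈ 0.5686830.

0.56868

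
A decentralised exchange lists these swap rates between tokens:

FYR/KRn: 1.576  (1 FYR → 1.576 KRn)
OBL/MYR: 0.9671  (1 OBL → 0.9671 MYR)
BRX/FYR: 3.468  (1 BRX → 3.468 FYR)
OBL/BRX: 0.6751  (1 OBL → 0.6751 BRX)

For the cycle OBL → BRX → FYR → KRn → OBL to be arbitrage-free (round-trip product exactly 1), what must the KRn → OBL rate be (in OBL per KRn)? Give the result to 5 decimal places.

Known legs of the cycle: 0.6751 × 3.468 × 1.576 = 3.6898049568
For no arbitrage the full-cycle product must be 1, so the missing rate is 1 / 3.6898049568 ≈ 0.2710170.

0.27102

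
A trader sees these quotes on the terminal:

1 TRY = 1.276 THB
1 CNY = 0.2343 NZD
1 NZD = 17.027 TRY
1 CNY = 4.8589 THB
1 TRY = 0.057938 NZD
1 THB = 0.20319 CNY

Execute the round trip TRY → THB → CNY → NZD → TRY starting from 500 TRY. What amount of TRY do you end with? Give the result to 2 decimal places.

500 TRY × 1.276 = 638 THB
638 THB × 0.20319 = 129.63522 CNY
129.63522 CNY × 0.2343 = 30.373532046 NZD
30.373532046 NZD × 17.027 = 517.170130147242 TRY

517.17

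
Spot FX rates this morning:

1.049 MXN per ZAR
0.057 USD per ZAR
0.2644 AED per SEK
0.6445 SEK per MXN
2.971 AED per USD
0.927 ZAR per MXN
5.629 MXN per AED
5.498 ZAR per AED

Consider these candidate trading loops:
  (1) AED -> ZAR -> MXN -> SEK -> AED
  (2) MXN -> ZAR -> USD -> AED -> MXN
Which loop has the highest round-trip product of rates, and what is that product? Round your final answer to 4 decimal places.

(1) 5.498 × 1.049 × 0.6445 × 0.2644 = 0.98280
(2) 0.927 × 0.057 × 2.971 × 5.629 = 0.88367
Highest is cycle (1) at 0.9828 (≤1, no arbitrage).

0.9828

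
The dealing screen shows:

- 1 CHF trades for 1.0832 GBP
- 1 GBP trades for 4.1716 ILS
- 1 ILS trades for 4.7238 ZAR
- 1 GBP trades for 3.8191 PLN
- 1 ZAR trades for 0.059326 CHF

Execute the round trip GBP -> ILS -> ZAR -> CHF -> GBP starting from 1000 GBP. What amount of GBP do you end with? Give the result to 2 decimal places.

1000 GBP × 4.1716 = 4171.6 ILS
4171.6 ILS × 4.7238 = 19705.80408 ZAR
19705.80408 ZAR × 0.059326 = 1169.06653285008 CHF
1169.06653285008 CHF × 1.0832 = 1266.332868383206656 GBP

1266.33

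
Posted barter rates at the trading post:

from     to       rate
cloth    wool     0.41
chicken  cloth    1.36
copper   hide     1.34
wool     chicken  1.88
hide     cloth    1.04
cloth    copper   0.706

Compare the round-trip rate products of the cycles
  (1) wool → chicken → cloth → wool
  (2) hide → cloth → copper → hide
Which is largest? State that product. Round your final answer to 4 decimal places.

1.0483

(1) 1.88 × 1.36 × 0.41 = 1.04829
(2) 1.04 × 0.706 × 1.34 = 0.98388
Highest is cycle (1) at 1.0483 (>1, arbitrage).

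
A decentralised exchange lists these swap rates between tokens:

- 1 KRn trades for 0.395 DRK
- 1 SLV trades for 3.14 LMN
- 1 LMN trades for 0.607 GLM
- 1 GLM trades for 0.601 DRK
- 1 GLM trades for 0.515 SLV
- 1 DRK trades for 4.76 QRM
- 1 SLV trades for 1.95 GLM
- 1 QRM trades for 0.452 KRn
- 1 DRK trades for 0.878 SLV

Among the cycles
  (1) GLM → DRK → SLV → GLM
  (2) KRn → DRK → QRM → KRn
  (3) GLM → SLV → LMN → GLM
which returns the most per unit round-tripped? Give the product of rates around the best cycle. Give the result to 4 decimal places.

1.0290

(1) 0.601 × 0.878 × 1.95 = 1.02897
(2) 0.395 × 4.76 × 0.452 = 0.84985
(3) 0.515 × 3.14 × 0.607 = 0.98158
Highest is cycle (1) at 1.0290 (>1, arbitrage).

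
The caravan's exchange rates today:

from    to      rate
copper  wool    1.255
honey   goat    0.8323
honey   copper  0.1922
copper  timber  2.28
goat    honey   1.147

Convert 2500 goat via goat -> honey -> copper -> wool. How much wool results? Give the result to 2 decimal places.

2500 goat × 1.147 = 2867.5 honey
2867.5 honey × 0.1922 = 551.1335 copper
551.1335 copper × 1.255 = 691.6725425 wool

691.67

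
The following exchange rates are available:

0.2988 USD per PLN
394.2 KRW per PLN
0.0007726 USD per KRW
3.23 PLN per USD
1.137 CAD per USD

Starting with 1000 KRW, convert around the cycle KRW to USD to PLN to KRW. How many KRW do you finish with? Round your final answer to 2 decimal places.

1000 KRW × 0.0007726 = 0.7726 USD
0.7726 USD × 3.23 = 2.495498 PLN
2.495498 PLN × 394.2 = 983.7253116 KRW

983.73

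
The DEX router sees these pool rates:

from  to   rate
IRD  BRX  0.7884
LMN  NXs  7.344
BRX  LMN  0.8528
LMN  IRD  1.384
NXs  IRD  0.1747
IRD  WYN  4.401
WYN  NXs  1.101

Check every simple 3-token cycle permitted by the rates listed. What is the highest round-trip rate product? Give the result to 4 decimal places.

0.9305

IRD→BRX→LMN→IRD: 0.7884 × 0.8528 × 1.384 = 0.93053
NXs→IRD→WYN→NXs: 0.1747 × 4.401 × 1.101 = 0.84651
Maximum is IRD→BRX→LMN→IRD at 0.9305; no arbitrage — every cycle loses value.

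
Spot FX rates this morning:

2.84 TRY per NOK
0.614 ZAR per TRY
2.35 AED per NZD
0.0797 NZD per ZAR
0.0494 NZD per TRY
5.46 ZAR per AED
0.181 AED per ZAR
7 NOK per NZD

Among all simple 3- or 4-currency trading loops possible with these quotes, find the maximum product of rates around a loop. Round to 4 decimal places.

1.0226

NZD→AED→ZAR→NZD: 2.35 × 5.46 × 0.0797 = 1.02263
NZD→NOK→TRY→NZD: 7 × 2.84 × 0.0494 = 0.98207
NZD→NOK→TRY→ZAR→NZD: 7 × 2.84 × 0.614 × 0.0797 = 0.97284
Maximum is NZD→AED→ZAR→NZD at 1.0226; arbitrage exists.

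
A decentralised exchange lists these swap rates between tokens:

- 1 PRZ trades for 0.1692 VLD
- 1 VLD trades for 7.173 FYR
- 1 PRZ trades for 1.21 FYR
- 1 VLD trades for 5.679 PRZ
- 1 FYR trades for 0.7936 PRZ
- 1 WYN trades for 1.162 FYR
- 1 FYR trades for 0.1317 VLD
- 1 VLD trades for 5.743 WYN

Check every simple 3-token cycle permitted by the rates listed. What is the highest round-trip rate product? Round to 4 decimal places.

FYR→PRZ→VLD→FYR: 0.7936 × 0.1692 × 7.173 = 0.96317
FYR→VLD→PRZ→FYR: 0.1317 × 5.679 × 1.21 = 0.90499
WYN→FYR→VLD→WYN: 1.162 × 0.1317 × 5.743 = 0.87888
Maximum is FYR→PRZ→VLD→FYR at 0.9632; no arbitrage — every cycle loses value.

0.9632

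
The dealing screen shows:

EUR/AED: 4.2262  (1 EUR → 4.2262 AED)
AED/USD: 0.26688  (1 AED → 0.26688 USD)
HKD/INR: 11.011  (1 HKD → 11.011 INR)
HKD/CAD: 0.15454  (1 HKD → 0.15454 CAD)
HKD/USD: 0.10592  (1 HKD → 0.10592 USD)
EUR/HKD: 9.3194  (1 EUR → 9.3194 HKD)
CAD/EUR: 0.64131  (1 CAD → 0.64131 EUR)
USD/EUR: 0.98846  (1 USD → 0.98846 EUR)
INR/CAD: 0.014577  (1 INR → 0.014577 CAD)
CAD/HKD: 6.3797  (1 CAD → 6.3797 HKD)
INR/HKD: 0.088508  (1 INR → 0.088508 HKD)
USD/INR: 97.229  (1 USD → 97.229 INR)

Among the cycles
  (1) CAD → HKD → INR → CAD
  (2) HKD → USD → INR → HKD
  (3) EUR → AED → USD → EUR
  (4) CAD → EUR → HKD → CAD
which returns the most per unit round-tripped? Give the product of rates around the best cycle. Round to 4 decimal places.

1.1149

(1) 6.3797 × 11.011 × 0.014577 = 1.02399
(2) 0.10592 × 97.229 × 0.088508 = 0.91150
(3) 4.2262 × 0.26688 × 0.98846 = 1.11487
(4) 0.64131 × 9.3194 × 0.15454 = 0.92363
Highest is cycle (3) at 1.1149 (>1, arbitrage).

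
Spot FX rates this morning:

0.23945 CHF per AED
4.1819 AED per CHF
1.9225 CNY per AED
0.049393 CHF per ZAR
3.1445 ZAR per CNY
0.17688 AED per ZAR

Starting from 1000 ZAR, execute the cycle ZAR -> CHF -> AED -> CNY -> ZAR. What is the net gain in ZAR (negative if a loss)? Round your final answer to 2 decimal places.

1000 ZAR × 0.049393 = 49.393 CHF
49.393 CHF × 4.1819 = 206.5565867 AED
206.5565867 AED × 1.9225 = 397.10503793075 CNY
397.10503793075 CNY × 3.1445 = 1248.696791773243375 ZAR
Net change: 1248.696791773243375 − 1000 = 248.696791773243375 ZAR

248.70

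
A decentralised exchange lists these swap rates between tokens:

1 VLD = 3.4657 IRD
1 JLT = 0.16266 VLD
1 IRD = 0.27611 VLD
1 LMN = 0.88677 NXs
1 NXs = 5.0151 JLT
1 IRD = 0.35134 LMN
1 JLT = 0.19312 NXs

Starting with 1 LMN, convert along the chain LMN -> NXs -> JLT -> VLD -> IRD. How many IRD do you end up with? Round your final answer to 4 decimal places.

1 LMN × 0.88677 = 0.88677 NXs
0.88677 NXs × 5.0151 = 4.447240227 JLT
4.447240227 JLT × 0.16266 = 0.72338809532382 VLD
0.72338809532382 VLD × 3.4657 = 2.507046121963762974 IRD

2.5070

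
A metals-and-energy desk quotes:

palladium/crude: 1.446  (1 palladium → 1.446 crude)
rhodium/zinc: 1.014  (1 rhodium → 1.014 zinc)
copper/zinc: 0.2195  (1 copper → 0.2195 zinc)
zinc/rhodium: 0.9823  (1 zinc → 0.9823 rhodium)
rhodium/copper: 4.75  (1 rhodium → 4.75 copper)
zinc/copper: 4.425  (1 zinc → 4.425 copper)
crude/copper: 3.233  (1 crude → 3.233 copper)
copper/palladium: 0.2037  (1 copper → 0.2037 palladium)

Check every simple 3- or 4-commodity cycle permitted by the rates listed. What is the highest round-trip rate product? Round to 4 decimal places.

zinc→rhodium→copper→zinc: 0.9823 × 4.75 × 0.2195 = 1.02417
crude→copper→palladium→crude: 3.233 × 0.2037 × 1.446 = 0.95228
Maximum is zinc→rhodium→copper→zinc at 1.0242; arbitrage exists.

1.0242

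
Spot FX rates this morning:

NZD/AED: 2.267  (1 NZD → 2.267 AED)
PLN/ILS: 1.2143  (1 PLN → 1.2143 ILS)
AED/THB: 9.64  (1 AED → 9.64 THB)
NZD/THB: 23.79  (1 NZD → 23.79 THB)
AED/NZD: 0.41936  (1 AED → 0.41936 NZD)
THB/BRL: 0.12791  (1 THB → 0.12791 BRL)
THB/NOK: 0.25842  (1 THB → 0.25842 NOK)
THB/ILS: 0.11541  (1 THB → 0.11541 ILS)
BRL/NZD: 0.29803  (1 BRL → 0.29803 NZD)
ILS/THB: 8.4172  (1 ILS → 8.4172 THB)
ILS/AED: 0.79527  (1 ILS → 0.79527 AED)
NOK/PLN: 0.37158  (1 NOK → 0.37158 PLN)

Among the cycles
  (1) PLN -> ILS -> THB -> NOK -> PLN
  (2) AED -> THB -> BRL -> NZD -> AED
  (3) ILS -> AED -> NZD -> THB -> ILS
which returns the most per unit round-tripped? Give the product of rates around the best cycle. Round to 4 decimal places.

0.9815

(1) 1.2143 × 8.4172 × 0.25842 × 0.37158 = 0.98146
(2) 9.64 × 0.12791 × 0.29803 × 2.267 = 0.83309
(3) 0.79527 × 0.41936 × 23.79 × 0.11541 = 0.91567
Highest is cycle (1) at 0.9815 (≤1, no arbitrage).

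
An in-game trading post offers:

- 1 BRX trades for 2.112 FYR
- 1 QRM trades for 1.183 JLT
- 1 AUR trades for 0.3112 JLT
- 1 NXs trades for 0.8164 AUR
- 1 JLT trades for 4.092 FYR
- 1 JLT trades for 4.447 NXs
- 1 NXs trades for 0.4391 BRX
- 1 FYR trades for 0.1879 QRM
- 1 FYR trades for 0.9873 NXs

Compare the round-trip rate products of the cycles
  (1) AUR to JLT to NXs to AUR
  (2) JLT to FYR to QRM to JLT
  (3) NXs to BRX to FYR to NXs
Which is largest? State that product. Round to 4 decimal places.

(1) 0.3112 × 4.447 × 0.8164 = 1.12982
(2) 4.092 × 0.1879 × 1.183 = 0.90959
(3) 0.4391 × 2.112 × 0.9873 = 0.91560
Highest is cycle (1) at 1.1298 (>1, arbitrage).

1.1298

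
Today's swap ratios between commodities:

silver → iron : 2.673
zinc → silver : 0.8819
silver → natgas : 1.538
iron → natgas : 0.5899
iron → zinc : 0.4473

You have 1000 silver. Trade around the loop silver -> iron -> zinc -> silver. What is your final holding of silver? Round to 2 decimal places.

1054.43

1000 silver × 2.673 = 2673 iron
2673 iron × 0.4473 = 1195.6329 zinc
1195.6329 zinc × 0.8819 = 1054.42865451 silver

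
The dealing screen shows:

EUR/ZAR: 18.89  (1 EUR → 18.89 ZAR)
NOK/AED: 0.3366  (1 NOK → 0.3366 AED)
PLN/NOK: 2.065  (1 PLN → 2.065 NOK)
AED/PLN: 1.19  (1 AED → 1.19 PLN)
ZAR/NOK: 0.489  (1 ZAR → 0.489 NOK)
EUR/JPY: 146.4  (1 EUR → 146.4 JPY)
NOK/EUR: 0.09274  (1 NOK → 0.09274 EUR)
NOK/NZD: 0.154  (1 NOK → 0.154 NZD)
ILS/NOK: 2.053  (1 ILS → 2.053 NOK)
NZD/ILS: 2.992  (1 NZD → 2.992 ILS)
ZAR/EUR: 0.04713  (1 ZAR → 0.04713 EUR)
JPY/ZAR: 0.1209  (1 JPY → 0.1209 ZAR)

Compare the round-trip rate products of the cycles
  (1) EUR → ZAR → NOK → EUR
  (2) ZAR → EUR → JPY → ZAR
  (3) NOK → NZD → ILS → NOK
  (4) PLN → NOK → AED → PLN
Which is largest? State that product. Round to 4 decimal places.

0.9460

(1) 18.89 × 0.489 × 0.09274 = 0.85666
(2) 0.04713 × 146.4 × 0.1209 = 0.83419
(3) 0.154 × 2.992 × 2.053 = 0.94596
(4) 2.065 × 0.3366 × 1.19 = 0.82714
Highest is cycle (3) at 0.9460 (≤1, no arbitrage).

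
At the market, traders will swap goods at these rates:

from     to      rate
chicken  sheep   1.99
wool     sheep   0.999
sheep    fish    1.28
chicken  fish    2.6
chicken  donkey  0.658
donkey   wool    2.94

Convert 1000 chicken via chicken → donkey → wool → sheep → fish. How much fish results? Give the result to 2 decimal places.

1000 chicken × 0.658 = 658 donkey
658 donkey × 2.94 = 1934.52 wool
1934.52 wool × 0.999 = 1932.58548 sheep
1932.58548 sheep × 1.28 = 2473.7094144 fish

2473.71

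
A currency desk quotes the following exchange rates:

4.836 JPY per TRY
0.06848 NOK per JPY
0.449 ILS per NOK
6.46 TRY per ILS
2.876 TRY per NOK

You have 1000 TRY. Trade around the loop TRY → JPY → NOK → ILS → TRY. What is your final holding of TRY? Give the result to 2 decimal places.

1000 TRY × 4.836 = 4836 JPY
4836 JPY × 0.06848 = 331.16928 NOK
331.16928 NOK × 0.449 = 148.69500672 ILS
148.69500672 ILS × 6.46 = 960.5697434112 TRY

960.57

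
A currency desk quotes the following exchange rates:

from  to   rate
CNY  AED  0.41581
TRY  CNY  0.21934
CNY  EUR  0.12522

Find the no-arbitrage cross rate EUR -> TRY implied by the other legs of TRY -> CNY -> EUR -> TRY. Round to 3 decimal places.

36.409

Known legs of the cycle: 0.21934 × 0.12522 = 0.0274657548
For no arbitrage the full-cycle product must be 1, so the missing rate is 1 / 0.0274657548 ≈ 36.40898.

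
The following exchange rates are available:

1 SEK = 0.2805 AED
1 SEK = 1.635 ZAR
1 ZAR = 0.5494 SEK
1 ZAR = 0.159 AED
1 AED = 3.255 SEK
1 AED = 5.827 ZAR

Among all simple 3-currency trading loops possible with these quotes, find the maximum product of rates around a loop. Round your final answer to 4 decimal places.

0.8980

AED→ZAR→SEK→AED: 5.827 × 0.5494 × 0.2805 = 0.89798
AED→SEK→ZAR→AED: 3.255 × 1.635 × 0.159 = 0.84619
Maximum is AED→ZAR→SEK→AED at 0.8980; no arbitrage — every cycle loses value.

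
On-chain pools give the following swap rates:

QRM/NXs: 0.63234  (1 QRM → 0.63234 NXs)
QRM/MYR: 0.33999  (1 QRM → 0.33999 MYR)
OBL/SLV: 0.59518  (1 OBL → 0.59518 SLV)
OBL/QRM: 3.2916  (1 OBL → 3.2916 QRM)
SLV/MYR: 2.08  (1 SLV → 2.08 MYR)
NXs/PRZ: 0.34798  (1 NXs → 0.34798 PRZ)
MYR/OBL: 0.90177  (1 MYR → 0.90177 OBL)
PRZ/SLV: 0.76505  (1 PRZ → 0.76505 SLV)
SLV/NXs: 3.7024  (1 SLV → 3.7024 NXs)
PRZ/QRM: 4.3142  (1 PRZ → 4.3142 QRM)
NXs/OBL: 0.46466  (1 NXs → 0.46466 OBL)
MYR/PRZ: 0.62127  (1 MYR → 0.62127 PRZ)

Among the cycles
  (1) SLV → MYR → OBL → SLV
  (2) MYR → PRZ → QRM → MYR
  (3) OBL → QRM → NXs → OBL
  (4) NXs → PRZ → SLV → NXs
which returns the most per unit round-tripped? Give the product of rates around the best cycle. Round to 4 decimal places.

(1) 2.08 × 0.90177 × 0.59518 = 1.11637
(2) 0.62127 × 4.3142 × 0.33999 = 0.91127
(3) 3.2916 × 0.63234 × 0.46466 = 0.96715
(4) 0.34798 × 0.76505 × 3.7024 = 0.98566
Highest is cycle (1) at 1.1164 (>1, arbitrage).

1.1164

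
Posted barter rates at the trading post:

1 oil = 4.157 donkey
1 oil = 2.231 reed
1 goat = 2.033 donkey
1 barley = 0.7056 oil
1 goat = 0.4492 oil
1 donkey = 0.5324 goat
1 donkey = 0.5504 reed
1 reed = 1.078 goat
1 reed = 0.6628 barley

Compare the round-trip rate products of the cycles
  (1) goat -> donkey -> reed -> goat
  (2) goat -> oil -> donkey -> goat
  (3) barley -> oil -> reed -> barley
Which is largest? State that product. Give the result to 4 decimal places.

(1) 2.033 × 0.5504 × 1.078 = 1.20624
(2) 0.4492 × 4.157 × 0.5324 = 0.99416
(3) 0.7056 × 2.231 × 0.6628 = 1.04338
Highest is cycle (1) at 1.2062 (>1, arbitrage).

1.2062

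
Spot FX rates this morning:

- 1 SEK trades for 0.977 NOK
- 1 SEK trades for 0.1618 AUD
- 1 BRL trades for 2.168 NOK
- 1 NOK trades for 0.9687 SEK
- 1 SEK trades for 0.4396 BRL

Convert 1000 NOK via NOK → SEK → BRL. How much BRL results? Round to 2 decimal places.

425.84

1000 NOK × 0.9687 = 968.7 SEK
968.7 SEK × 0.4396 = 425.84052 BRL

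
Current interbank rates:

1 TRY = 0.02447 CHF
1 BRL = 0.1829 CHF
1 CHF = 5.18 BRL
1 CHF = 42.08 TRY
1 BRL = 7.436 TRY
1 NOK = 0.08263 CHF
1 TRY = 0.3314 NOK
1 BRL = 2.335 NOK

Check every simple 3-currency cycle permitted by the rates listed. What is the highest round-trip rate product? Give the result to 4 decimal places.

1.1523

CHF→TRY→NOK→CHF: 42.08 × 0.3314 × 0.08263 = 1.15230
CHF→BRL→NOK→CHF: 5.18 × 2.335 × 0.08263 = 0.99943
CHF→BRL→TRY→CHF: 5.18 × 7.436 × 0.02447 = 0.94255
Maximum is CHF→TRY→NOK→CHF at 1.1523; arbitrage exists.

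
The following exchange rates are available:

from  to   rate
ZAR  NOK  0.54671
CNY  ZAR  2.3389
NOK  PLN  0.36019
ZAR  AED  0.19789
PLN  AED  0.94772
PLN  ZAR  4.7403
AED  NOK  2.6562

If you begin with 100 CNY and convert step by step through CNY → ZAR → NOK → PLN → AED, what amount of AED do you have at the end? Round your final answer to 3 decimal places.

43.650

100 CNY × 2.3389 = 233.89 ZAR
233.89 ZAR × 0.54671 = 127.8700019 NOK
127.8700019 NOK × 0.36019 = 46.057495984361 PLN
46.057495984361 PLN × 0.94772 = 43.64961009429860692 AED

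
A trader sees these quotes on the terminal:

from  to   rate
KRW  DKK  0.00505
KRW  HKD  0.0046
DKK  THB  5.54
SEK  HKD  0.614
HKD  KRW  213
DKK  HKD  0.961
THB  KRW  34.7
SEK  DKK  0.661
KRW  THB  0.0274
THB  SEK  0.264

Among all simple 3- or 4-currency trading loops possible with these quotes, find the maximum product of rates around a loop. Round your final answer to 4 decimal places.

1.0337

KRW→DKK→HKD→KRW: 0.00505 × 0.961 × 213 = 1.03370
THB→KRW→DKK→THB: 34.7 × 0.00505 × 5.54 = 0.97080
THB→SEK→DKK→THB: 0.264 × 0.661 × 5.54 = 0.96675
THB→SEK→HKD→KRW→THB: 0.264 × 0.614 × 213 × 0.0274 = 0.94602
Maximum is KRW→DKK→HKD→KRW at 1.0337; arbitrage exists.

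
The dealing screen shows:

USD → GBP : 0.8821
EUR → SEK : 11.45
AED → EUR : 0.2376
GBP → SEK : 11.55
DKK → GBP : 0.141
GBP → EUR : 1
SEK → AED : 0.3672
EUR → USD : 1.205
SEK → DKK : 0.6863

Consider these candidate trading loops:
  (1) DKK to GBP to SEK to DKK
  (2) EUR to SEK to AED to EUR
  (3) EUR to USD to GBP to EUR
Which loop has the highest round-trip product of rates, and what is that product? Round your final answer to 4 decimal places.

1.1177

(1) 0.141 × 11.55 × 0.6863 = 1.11767
(2) 11.45 × 0.3672 × 0.2376 = 0.99897
(3) 1.205 × 0.8821 × 1 = 1.06293
Highest is cycle (1) at 1.1177 (>1, arbitrage).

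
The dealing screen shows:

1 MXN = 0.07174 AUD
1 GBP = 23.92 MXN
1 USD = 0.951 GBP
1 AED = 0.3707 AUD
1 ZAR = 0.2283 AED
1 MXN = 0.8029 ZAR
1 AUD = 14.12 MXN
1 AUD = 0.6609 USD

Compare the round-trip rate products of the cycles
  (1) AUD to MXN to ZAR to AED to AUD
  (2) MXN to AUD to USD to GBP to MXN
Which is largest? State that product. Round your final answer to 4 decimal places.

1.0785

(1) 14.12 × 0.8029 × 0.2283 × 0.3707 = 0.95946
(2) 0.07174 × 0.6609 × 0.951 × 23.92 = 1.07855
Highest is cycle (2) at 1.0785 (>1, arbitrage).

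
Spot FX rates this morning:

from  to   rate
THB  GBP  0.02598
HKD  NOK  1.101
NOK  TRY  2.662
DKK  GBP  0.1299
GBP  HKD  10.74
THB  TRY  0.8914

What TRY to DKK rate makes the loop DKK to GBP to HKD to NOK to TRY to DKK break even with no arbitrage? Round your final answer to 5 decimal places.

Known legs of the cycle: 0.1299 × 10.74 × 1.101 × 2.662 = 4.088921778612
For no arbitrage the full-cycle product must be 1, so the missing rate is 1 / 4.088921778612 ≈ 0.2445633.

0.24456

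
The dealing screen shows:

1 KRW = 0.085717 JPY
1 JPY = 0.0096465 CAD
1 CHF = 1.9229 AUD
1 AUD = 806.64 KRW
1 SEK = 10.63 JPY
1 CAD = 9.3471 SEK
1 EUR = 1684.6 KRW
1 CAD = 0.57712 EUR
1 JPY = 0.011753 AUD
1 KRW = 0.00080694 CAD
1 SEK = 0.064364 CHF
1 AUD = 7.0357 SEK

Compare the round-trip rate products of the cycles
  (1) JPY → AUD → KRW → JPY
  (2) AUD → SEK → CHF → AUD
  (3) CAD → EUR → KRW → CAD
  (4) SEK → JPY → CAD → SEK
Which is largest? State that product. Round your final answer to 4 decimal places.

(1) 0.011753 × 806.64 × 0.085717 = 0.81263
(2) 7.0357 × 0.064364 × 1.9229 = 0.87078
(3) 0.57712 × 1684.6 × 0.00080694 = 0.78452
(4) 10.63 × 0.0096465 × 9.3471 = 0.95847
Highest is cycle (4) at 0.9585 (≤1, no arbitrage).

0.9585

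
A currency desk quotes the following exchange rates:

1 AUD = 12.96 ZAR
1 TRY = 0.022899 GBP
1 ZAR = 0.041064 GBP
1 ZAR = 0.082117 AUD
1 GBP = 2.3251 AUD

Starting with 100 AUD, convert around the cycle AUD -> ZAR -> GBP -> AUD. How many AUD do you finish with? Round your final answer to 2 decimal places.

100 AUD × 12.96 = 1296 ZAR
1296 ZAR × 0.041064 = 53.218944 GBP
53.218944 GBP × 2.3251 = 123.7393666944 AUD

123.74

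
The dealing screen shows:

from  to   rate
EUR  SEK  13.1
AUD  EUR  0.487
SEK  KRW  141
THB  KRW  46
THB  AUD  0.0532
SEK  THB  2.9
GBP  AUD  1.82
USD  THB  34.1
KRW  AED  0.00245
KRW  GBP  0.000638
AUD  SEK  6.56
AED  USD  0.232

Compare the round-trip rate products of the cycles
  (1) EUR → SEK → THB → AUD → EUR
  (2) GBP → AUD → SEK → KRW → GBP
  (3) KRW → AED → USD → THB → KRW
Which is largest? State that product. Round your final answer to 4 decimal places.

1.0740

(1) 13.1 × 2.9 × 0.0532 × 0.487 = 0.98426
(2) 1.82 × 6.56 × 141 × 0.000638 = 1.07403
(3) 0.00245 × 0.232 × 34.1 × 46 = 0.89159
Highest is cycle (2) at 1.0740 (>1, arbitrage).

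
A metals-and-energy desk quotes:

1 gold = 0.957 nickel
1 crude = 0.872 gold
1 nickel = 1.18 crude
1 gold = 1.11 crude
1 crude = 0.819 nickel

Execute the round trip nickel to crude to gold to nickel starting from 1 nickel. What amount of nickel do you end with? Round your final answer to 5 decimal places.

0.98471

1 nickel × 1.18 = 1.18 crude
1.18 crude × 0.872 = 1.02896 gold
1.02896 gold × 0.957 = 0.98471472 nickel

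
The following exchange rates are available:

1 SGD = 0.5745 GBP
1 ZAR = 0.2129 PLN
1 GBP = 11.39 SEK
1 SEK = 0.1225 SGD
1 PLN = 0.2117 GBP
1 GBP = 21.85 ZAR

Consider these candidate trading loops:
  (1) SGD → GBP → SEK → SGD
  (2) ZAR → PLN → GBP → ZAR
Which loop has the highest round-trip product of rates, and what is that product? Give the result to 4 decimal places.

0.9848

(1) 0.5745 × 11.39 × 0.1225 = 0.80159
(2) 0.2129 × 0.2117 × 21.85 = 0.98480
Highest is cycle (2) at 0.9848 (≤1, no arbitrage).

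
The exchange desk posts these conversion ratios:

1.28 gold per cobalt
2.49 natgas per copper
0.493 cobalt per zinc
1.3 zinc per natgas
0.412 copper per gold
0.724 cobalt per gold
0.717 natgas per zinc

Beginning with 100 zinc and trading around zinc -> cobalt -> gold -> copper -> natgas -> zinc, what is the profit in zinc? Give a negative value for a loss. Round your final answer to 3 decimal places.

-15.842

100 zinc × 0.493 = 49.3 cobalt
49.3 cobalt × 1.28 = 63.104 gold
63.104 gold × 0.412 = 25.998848 copper
25.998848 copper × 2.49 = 64.73713152 natgas
64.73713152 natgas × 1.3 = 84.158270976 zinc
Net change: 84.158270976 − 100 = -15.841729024 zinc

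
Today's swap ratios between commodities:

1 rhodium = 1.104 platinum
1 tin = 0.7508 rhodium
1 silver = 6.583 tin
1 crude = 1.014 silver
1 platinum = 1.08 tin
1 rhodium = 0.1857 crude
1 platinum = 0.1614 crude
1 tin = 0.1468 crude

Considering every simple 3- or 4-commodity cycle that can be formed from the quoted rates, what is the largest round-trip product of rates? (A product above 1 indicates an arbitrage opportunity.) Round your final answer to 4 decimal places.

crude→silver→tin→crude: 1.014 × 6.583 × 0.1468 = 0.97991
crude→silver→tin→rhodium→crude: 1.014 × 6.583 × 0.7508 × 0.1857 = 0.93067
platinum→tin→rhodium→platinum: 1.08 × 0.7508 × 1.104 = 0.89519
Maximum is crude→silver→tin→crude at 0.9799; no arbitrage — every cycle loses value.

0.9799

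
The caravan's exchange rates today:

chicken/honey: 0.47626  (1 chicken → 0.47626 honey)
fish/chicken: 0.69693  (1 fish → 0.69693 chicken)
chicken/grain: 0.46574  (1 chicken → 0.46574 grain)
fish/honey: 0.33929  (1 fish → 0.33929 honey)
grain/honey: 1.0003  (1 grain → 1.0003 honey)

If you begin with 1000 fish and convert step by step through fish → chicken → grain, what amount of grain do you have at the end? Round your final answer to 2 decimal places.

324.59

1000 fish × 0.69693 = 696.93 chicken
696.93 chicken × 0.46574 = 324.5881782 grain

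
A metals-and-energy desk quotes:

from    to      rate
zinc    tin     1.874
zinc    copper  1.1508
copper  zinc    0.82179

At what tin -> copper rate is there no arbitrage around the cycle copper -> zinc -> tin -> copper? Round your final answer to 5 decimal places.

Known legs of the cycle: 0.82179 × 1.874 = 1.54003446
For no arbitrage the full-cycle product must be 1, so the missing rate is 1 / 1.54003446 ≈ 0.6493361.

0.64934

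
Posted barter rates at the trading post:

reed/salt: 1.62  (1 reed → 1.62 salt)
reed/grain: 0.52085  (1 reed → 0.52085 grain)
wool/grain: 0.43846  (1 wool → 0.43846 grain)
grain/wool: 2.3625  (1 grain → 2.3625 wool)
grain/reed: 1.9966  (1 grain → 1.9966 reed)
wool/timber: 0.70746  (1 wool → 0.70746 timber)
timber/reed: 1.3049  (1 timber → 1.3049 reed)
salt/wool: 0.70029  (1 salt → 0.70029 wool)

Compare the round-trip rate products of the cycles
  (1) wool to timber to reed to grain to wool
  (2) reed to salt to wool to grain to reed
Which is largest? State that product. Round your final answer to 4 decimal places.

1.1360

(1) 0.70746 × 1.3049 × 0.52085 × 2.3625 = 1.13596
(2) 1.62 × 0.70029 × 0.43846 × 1.9966 = 0.99315
Highest is cycle (1) at 1.1360 (>1, arbitrage).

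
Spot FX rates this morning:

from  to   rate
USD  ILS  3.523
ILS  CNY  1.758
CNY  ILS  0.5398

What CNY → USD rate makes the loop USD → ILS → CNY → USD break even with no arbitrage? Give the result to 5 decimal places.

Known legs of the cycle: 3.523 × 1.758 = 6.193434
For no arbitrage the full-cycle product must be 1, so the missing rate is 1 / 6.193434 ≈ 0.1614613.

0.16146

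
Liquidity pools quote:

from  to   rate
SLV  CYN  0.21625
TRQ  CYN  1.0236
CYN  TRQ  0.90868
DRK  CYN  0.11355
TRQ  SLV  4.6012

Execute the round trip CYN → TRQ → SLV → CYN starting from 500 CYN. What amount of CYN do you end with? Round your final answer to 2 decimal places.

500 CYN × 0.90868 = 454.34 TRQ
454.34 TRQ × 4.6012 = 2090.509208 SLV
2090.509208 SLV × 0.21625 = 452.07261623 CYN

452.07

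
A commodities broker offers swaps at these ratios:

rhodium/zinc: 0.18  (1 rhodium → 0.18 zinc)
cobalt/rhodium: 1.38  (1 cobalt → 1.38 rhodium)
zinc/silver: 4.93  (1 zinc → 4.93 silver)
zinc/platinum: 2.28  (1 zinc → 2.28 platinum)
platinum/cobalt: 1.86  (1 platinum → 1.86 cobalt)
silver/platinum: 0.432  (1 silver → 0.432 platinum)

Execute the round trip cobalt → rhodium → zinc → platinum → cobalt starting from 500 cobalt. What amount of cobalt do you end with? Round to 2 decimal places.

500 cobalt × 1.38 = 690 rhodium
690 rhodium × 0.18 = 124.2 zinc
124.2 zinc × 2.28 = 283.176 platinum
283.176 platinum × 1.86 = 526.70736 cobalt

526.71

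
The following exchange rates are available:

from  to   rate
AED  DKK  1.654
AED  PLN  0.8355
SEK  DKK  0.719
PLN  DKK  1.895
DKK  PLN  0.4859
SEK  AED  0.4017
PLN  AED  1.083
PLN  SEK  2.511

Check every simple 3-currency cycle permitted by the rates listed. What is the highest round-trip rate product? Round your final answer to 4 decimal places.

DKK→PLN→SEK→DKK: 0.4859 × 2.511 × 0.719 = 0.87725
AED→DKK→PLN→AED: 1.654 × 0.4859 × 1.083 = 0.87038
AED→PLN→SEK→AED: 0.8355 × 2.511 × 0.4017 = 0.84274
Maximum is DKK→PLN→SEK→DKK at 0.8772; no arbitrage — every cycle loses value.

0.8772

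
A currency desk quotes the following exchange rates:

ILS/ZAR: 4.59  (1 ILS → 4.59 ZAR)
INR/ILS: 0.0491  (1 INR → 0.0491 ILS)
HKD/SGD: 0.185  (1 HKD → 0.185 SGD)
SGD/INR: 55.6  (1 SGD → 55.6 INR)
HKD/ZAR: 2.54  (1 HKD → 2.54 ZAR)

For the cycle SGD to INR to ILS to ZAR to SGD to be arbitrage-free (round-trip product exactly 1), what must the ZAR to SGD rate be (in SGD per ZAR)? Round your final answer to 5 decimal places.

Known legs of the cycle: 55.6 × 0.0491 × 4.59 = 12.5305164
For no arbitrage the full-cycle product must be 1, so the missing rate is 1 / 12.5305164 ≈ 0.0798052.

0.07981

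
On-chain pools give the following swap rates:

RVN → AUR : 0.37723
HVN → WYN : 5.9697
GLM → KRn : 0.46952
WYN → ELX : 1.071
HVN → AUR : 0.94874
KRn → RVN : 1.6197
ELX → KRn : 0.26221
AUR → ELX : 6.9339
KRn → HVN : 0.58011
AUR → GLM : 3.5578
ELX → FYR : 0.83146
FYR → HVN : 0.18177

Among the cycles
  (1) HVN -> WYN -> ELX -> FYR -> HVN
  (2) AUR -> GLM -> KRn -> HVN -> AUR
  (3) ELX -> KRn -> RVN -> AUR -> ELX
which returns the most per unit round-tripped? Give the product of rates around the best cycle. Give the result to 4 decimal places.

(1) 5.9697 × 1.071 × 0.83146 × 0.18177 = 0.96629
(2) 3.5578 × 0.46952 × 0.58011 × 0.94874 = 0.91938
(3) 0.26221 × 1.6197 × 0.37723 × 6.9339 = 1.11088
Highest is cycle (3) at 1.1109 (>1, arbitrage).

1.1109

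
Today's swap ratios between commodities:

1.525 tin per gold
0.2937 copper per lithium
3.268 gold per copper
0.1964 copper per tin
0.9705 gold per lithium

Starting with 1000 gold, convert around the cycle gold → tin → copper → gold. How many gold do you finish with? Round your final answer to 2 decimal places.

1000 gold × 1.525 = 1525 tin
1525 tin × 0.1964 = 299.51 copper
299.51 copper × 3.268 = 978.79868 gold

978.80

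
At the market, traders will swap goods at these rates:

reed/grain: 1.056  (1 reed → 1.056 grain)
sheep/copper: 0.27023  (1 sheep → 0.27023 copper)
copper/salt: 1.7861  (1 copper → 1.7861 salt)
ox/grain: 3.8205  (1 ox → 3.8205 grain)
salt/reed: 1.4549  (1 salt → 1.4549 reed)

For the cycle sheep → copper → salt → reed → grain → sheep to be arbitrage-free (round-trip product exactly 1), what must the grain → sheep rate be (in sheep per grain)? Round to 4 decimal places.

Known legs of the cycle: 0.27023 × 1.7861 × 1.4549 × 1.056 = 0.7415430924894432
For no arbitrage the full-cycle product must be 1, so the missing rate is 1 / 0.7415430924894432 ≈ 1.348539.

1.3485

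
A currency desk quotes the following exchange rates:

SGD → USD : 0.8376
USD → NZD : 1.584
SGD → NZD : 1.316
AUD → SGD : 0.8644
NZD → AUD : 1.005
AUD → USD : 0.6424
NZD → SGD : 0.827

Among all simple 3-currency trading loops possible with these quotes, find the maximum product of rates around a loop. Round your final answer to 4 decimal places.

SGD→NZD→AUD→SGD: 1.316 × 1.005 × 0.8644 = 1.14324
USD→NZD→SGD→USD: 1.584 × 0.827 × 0.8376 = 1.09723
USD→NZD→AUD→USD: 1.584 × 1.005 × 0.6424 = 1.02265
Maximum is SGD→NZD→AUD→SGD at 1.1432; arbitrage exists.

1.1432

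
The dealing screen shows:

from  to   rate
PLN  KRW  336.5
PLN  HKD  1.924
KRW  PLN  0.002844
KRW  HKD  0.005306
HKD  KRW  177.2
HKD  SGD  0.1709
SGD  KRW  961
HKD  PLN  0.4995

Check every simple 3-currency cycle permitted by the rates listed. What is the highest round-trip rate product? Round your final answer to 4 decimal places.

0.9696

HKD→KRW→PLN→HKD: 177.2 × 0.002844 × 1.924 = 0.96961
HKD→PLN→KRW→HKD: 0.4995 × 336.5 × 0.005306 = 0.89184
SGD→KRW→HKD→SGD: 961 × 0.005306 × 0.1709 = 0.87143
Maximum is HKD→KRW→PLN→HKD at 0.9696; no arbitrage — every cycle loses value.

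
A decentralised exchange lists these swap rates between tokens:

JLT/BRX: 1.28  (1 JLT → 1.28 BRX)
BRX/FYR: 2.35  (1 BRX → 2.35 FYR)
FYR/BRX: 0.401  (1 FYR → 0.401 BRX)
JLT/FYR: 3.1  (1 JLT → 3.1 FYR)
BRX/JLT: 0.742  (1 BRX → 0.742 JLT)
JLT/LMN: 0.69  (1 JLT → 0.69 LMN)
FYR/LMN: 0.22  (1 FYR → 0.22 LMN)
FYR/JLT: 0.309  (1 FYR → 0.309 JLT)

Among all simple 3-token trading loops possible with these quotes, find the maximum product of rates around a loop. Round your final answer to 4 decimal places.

0.9295

BRX→FYR→JLT→BRX: 2.35 × 0.309 × 1.28 = 0.92947
BRX→JLT→FYR→BRX: 0.742 × 3.1 × 0.401 = 0.92238
Maximum is BRX→FYR→JLT→BRX at 0.9295; no arbitrage — every cycle loses value.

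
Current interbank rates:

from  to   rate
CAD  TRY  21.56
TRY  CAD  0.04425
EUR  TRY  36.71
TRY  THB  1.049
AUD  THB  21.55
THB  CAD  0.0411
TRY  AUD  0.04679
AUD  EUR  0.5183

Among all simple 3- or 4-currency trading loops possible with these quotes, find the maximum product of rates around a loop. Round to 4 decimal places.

0.9295

THB→CAD→TRY→THB: 0.0411 × 21.56 × 1.049 = 0.92954
THB→CAD→TRY→AUD→THB: 0.0411 × 21.56 × 0.04679 × 21.55 = 0.89349
AUD→EUR→TRY→AUD: 0.5183 × 36.71 × 0.04679 = 0.89026
Maximum is THB→CAD→TRY→THB at 0.9295; no arbitrage — every cycle loses value.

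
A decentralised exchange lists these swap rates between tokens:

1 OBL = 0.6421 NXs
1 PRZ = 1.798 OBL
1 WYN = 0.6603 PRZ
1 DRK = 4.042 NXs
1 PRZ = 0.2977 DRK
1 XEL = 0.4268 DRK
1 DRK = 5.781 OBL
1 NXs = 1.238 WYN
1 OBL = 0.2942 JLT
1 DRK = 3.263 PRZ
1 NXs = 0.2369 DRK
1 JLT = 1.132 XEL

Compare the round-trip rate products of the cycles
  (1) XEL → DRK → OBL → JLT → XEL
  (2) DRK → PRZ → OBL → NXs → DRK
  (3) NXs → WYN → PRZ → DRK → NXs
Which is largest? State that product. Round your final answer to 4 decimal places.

0.9836

(1) 0.4268 × 5.781 × 0.2942 × 1.132 = 0.82171
(2) 3.263 × 1.798 × 0.6421 × 0.2369 = 0.89243
(3) 1.238 × 0.6603 × 0.2977 × 4.042 = 0.98364
Highest is cycle (3) at 0.9836 (≤1, no arbitrage).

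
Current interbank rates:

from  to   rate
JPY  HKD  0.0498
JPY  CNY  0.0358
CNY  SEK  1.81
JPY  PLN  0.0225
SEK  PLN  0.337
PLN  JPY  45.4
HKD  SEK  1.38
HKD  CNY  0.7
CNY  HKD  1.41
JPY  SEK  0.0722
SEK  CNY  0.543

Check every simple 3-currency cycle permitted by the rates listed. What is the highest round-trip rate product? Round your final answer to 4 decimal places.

1.1046

SEK→PLN→JPY→SEK: 0.337 × 45.4 × 0.0722 = 1.10465
HKD→SEK→CNY→HKD: 1.38 × 0.543 × 1.41 = 1.05657
Maximum is SEK→PLN→JPY→SEK at 1.1046; arbitrage exists.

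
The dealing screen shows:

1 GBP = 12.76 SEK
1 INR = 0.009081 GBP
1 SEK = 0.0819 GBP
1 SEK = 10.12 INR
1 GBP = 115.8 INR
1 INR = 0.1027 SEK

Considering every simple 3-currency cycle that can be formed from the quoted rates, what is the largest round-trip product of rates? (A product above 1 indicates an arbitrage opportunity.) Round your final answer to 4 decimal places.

GBP→SEK→INR→GBP: 12.76 × 10.12 × 0.009081 = 1.17264
GBP→INR→SEK→GBP: 115.8 × 0.1027 × 0.0819 = 0.97401
Maximum is GBP→SEK→INR→GBP at 1.1726; arbitrage exists.

1.1726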